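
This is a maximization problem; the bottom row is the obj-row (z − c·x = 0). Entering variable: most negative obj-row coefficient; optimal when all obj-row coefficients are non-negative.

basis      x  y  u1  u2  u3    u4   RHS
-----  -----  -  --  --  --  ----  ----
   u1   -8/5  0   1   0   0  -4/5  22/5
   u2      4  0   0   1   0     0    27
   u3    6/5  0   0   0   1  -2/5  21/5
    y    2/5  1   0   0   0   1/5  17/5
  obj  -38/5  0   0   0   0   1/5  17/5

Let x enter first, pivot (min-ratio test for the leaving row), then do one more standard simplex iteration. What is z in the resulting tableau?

Ratio test on column x — row 1: entry -8/5 ≤ 0; row 2: 27/4 = 27/4; row 3: (21/5)/(6/5) = 7/2; row 4: (17/5)/(2/5) = 17/2. Minimum is 7/2 at row 3 (u3 leaves); pivot element 6/5.
Pivot on row 3; the obj-row RHS becomes 17/5 − (-38/5)·(7/2) = 30.
Next entering variable (most negative obj-row entry -7/3): u4.
Ratio test on column u4 — row 1: entry -4/3 ≤ 0; row 2: 13/(4/3) = 39/4; row 3: entry -1/3 ≤ 0; row 4: 2/(1/3) = 6. Minimum is 6 at row 4 (y leaves); pivot element 1/3.
After the second pivot the obj-row RHS is 30 − (-7/3)·6 = 44.

44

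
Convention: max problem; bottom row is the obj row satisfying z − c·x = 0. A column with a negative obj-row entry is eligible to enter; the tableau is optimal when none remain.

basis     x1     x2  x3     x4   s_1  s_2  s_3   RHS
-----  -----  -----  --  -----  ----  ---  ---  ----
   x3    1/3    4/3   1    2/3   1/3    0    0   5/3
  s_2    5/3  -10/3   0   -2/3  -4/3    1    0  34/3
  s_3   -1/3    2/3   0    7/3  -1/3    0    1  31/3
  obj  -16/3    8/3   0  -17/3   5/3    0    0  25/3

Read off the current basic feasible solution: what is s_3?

31/3

s_3 is basic (row 3); its value is the RHS of that row, 31/3.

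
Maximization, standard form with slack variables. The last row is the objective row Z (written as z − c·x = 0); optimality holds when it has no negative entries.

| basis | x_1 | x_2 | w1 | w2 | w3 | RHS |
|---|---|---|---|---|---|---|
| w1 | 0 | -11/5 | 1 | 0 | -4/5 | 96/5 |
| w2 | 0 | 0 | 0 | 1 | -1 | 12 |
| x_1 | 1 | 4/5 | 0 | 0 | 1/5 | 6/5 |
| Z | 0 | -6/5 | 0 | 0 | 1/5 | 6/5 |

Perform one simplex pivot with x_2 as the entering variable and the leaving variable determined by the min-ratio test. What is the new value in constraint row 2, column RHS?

Ratio test on column x_2 — row 1: entry -11/5 ≤ 0; row 2: entry 0 ≤ 0; row 3: (6/5)/(4/5) = 3/2. Minimum is 3/2 at row 3 (x_1 leaves); pivot element 4/5.
Divide row 3 by 4/5; eliminate column x_2 from the other rows.
Row 2 update in column RHS: 12 − 0·(3/2) = 12.

12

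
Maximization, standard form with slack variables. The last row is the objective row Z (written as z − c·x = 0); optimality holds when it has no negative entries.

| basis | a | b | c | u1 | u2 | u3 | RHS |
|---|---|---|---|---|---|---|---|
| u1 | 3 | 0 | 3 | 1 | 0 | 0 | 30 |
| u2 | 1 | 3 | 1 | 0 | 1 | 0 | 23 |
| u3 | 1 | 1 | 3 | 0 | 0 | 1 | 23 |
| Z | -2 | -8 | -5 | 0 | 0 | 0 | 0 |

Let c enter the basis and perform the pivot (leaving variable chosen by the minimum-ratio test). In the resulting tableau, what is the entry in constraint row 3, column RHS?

Ratio test on column c — row 1: 30/3 = 10; row 2: 23/1 = 23; row 3: 23/3 = 23/3. Minimum is 23/3 at row 3 (u3 leaves); pivot element 3.
Divide row 3 by 3; eliminate column c from the other rows.
In the new row 3, the RHS entry is the old entry divided by the pivot: 23/3 = 23/3.

23/3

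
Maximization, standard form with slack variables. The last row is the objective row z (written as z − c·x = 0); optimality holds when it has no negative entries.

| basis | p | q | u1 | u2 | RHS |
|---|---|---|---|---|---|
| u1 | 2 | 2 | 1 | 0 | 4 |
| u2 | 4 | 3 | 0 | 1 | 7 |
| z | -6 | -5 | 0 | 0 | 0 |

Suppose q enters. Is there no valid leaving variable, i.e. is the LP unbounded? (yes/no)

no

Column q has positive entries in row(s) 1, 2, so the ratio test bounds it — not unbounded.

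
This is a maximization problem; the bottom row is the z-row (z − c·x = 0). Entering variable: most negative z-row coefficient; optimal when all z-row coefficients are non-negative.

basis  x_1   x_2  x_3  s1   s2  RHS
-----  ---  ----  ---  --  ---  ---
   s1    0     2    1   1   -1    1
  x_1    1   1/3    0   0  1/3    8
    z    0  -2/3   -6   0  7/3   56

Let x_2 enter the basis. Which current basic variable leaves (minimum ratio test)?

s1

Column x_2 entries and ratios — s1: 1/2 = 1/2; x_1: 8/(1/3) = 24.
Smallest ratio is 1/2 in the row of s1, so s1 leaves.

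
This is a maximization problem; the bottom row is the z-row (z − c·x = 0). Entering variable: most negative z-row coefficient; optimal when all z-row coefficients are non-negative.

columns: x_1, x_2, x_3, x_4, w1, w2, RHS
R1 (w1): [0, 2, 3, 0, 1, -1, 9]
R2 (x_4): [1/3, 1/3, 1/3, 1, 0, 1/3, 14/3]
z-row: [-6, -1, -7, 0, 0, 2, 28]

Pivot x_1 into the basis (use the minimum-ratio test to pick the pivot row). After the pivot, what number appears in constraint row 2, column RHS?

14

Ratio test on column x_1 — row 1: entry 0 ≤ 0; row 2: (14/3)/(1/3) = 14. Minimum is 14 at row 2 (x_4 leaves); pivot element 1/3.
Divide row 2 by 1/3; eliminate column x_1 from the other rows.
In the new row 2, the RHS entry is the old entry divided by the pivot: (14/3)/(1/3) = 14.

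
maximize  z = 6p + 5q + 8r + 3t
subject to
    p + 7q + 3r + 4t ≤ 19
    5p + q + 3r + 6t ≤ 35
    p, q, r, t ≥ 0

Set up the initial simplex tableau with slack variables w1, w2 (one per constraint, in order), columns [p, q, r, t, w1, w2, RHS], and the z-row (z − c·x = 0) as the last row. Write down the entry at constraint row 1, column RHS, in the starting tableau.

The RHS of constraint 1 is b_1 = 19.

19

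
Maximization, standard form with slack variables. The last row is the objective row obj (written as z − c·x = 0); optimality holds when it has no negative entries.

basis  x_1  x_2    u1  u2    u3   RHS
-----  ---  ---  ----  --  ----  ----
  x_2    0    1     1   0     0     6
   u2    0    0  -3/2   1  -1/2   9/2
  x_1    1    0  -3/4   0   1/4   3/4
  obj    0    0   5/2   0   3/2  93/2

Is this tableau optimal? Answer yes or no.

Every obj-row coefficient is ≥ 0, so the tableau is optimal.

yes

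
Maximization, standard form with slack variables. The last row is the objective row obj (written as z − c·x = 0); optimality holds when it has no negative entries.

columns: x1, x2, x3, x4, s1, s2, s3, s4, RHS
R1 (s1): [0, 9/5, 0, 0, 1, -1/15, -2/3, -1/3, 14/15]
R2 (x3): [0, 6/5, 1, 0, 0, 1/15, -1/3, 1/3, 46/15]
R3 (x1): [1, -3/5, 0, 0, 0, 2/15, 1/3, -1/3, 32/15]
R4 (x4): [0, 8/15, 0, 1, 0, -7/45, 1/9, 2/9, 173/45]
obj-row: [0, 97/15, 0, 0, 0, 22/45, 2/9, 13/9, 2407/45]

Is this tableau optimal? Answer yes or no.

Every obj-row coefficient is ≥ 0, so the tableau is optimal.

yes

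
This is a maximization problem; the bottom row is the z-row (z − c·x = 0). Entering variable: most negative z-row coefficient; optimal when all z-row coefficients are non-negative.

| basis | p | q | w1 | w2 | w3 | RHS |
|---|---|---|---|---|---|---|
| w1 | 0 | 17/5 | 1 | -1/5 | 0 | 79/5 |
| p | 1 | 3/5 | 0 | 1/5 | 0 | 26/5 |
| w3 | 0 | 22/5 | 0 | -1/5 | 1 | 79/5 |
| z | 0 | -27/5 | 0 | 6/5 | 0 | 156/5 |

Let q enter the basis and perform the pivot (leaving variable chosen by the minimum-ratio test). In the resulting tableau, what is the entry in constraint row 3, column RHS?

79/22

Ratio test on column q — row 1: (79/5)/(17/5) = 79/17; row 2: (26/5)/(3/5) = 26/3; row 3: (79/5)/(22/5) = 79/22. Minimum is 79/22 at row 3 (w3 leaves); pivot element 22/5.
Divide row 3 by 22/5; eliminate column q from the other rows.
In the new row 3, the RHS entry is the old entry divided by the pivot: (79/5)/(22/5) = 79/22.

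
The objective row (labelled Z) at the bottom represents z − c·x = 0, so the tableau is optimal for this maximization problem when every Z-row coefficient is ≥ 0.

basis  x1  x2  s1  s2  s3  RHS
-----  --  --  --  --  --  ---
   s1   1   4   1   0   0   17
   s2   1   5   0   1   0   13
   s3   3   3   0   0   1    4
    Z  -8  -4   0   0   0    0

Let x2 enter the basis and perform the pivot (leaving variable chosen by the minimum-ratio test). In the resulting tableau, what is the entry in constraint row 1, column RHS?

Ratio test on column x2 — row 1: 17/4 = 17/4; row 2: 13/5 = 13/5; row 3: 4/3 = 4/3. Minimum is 4/3 at row 3 (s3 leaves); pivot element 3.
Divide row 3 by 3; eliminate column x2 from the other rows.
Row 1 update in column RHS: 17 − 4·(4/3) = 35/3.

35/3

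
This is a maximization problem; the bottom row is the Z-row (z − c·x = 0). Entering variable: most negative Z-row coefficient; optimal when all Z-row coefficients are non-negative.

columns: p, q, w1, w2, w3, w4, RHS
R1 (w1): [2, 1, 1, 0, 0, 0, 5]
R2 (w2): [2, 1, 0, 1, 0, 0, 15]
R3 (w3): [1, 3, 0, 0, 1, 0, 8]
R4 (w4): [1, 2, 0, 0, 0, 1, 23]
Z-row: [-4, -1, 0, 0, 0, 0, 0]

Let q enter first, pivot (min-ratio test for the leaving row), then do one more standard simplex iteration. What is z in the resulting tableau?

39/5

Ratio test on column q — row 1: 5/1 = 5; row 2: 15/1 = 15; row 3: 8/3 = 8/3; row 4: 23/2 = 23/2. Minimum is 8/3 at row 3 (w3 leaves); pivot element 3.
Pivot on row 3; the Z-row RHS becomes 0 − (-1)·(8/3) = 8/3.
Next entering variable (most negative Z-row entry -11/3): p.
Ratio test on column p — row 1: (7/3)/(5/3) = 7/5; row 2: (37/3)/(5/3) = 37/5; row 3: (8/3)/(1/3) = 8; row 4: (53/3)/(1/3) = 53. Minimum is 7/5 at row 1 (w1 leaves); pivot element 5/3.
After the second pivot the Z-row RHS is 8/3 − (-11/3)·(7/5) = 39/5.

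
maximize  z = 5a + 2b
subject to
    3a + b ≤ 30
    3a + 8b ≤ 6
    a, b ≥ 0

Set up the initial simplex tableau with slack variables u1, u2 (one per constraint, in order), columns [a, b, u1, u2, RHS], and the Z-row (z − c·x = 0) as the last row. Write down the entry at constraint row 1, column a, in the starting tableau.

Constraint 1 has coefficient 3 on a.

3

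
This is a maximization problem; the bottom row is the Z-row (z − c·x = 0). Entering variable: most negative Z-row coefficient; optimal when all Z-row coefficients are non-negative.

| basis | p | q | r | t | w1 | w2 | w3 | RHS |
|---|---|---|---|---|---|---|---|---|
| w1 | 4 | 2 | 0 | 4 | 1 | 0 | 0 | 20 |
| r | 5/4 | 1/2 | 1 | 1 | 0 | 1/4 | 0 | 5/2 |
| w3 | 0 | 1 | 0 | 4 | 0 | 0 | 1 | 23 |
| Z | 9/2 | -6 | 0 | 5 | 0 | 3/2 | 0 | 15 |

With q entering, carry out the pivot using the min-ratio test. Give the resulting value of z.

45

Ratio test on column q — row 1: 20/2 = 10; row 2: (5/2)/(1/2) = 5; row 3: 23/1 = 23. Minimum is 5 at row 2 (r leaves); pivot element 1/2.
Pivot on row 2; the Z-row RHS becomes 15 − (-6)·5 = 45.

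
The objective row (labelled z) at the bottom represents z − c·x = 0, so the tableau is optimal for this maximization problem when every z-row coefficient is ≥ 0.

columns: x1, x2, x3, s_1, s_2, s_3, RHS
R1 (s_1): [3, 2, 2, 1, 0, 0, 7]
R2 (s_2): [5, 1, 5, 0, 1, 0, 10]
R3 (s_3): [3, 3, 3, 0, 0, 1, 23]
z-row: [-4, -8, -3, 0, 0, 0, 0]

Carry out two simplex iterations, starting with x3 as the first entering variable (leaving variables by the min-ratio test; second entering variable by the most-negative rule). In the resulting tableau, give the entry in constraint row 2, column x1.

Ratio test on column x3 — row 1: 7/2 = 7/2; row 2: 10/5 = 2; row 3: 23/3 = 23/3. Minimum is 2 at row 2 (s_2 leaves); pivot element 5.
Divide row 2 by 5; eliminate column x3 from the other rows.
Second iteration: most negative z-row entry is -37/5 in column x2, so x2 enters.
Ratio test on column x2 — row 1: 3/(8/5) = 15/8; row 2: 2/(1/5) = 10; row 3: 17/(12/5) = 85/12. Minimum is 15/8 at row 1 (s_1 leaves); pivot element 8/5.
Divide row 1 by 8/5; eliminate column x2 from the other rows.
After both pivots, the entry at constraint row 2, column x1 is 7/8.

7/8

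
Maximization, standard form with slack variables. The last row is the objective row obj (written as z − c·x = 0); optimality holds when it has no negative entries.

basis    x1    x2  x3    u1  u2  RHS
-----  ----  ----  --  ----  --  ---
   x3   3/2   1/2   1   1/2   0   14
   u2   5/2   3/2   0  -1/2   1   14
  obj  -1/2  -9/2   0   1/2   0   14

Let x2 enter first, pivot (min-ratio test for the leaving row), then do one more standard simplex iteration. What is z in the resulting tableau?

Ratio test on column x2 — row 1: 14/(1/2) = 28; row 2: 14/(3/2) = 28/3. Minimum is 28/3 at row 2 (u2 leaves); pivot element 3/2.
Pivot on row 2; the obj-row RHS becomes 14 − (-9/2)·(28/3) = 56.
Next entering variable (most negative obj-row entry -1): u1.
Ratio test on column u1 — row 1: (28/3)/(2/3) = 14; row 2: entry -1/3 ≤ 0. Minimum is 14 at row 1 (x3 leaves); pivot element 2/3.
After the second pivot the obj-row RHS is 56 − (-1)·14 = 70.

70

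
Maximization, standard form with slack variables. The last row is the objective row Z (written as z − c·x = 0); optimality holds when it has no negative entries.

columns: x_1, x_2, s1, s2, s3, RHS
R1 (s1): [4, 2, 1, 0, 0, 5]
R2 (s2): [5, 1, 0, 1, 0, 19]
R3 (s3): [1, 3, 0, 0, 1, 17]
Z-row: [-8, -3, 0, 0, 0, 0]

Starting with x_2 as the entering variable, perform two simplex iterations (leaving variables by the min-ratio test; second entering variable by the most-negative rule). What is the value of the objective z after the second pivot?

Ratio test on column x_2 — row 1: 5/2 = 5/2; row 2: 19/1 = 19; row 3: 17/3 = 17/3. Minimum is 5/2 at row 1 (s1 leaves); pivot element 2.
Pivot on row 1; the Z-row RHS becomes 0 − (-3)·(5/2) = 15/2.
Next entering variable (most negative Z-row entry -2): x_1.
Ratio test on column x_1 — row 1: (5/2)/2 = 5/4; row 2: (33/2)/3 = 11/2; row 3: entry -5 ≤ 0. Minimum is 5/4 at row 1 (x_2 leaves); pivot element 2.
After the second pivot the Z-row RHS is 15/2 − (-2)·(5/4) = 10.

10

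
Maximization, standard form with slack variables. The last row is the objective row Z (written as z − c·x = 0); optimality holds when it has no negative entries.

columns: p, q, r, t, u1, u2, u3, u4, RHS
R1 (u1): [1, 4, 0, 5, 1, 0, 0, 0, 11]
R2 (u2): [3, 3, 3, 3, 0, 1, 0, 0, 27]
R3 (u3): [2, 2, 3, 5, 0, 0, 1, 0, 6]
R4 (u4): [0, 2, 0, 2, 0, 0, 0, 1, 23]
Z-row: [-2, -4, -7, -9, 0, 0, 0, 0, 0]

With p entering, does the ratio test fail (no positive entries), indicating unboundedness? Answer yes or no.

Column p has positive entries in row(s) 1, 2, 3, so the ratio test bounds it — not unbounded.

no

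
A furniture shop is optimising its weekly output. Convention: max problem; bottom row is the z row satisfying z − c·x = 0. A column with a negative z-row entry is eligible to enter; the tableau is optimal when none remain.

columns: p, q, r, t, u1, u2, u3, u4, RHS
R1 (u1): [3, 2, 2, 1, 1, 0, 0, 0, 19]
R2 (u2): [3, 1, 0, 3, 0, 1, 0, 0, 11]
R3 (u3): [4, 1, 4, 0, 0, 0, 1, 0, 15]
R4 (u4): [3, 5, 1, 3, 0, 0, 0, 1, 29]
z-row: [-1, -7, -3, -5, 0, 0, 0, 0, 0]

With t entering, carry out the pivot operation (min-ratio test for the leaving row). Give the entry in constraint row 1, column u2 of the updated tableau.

-1/3

Ratio test on column t — row 1: 19/1 = 19; row 2: 11/3 = 11/3; row 3: entry 0 ≤ 0; row 4: 29/3 = 29/3. Minimum is 11/3 at row 2 (u2 leaves); pivot element 3.
Divide row 2 by 3; eliminate column t from the other rows.
Row 1 update in column u2: 0 − 1·(1/3) = -1/3.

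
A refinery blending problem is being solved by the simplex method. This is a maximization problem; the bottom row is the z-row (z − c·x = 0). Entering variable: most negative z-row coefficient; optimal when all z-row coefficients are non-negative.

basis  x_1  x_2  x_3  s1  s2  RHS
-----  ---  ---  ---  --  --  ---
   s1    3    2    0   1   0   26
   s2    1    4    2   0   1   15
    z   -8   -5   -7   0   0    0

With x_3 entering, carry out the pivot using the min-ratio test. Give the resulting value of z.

105/2

Ratio test on column x_3 — row 1: entry 0 ≤ 0; row 2: 15/2 = 15/2. Minimum is 15/2 at row 2 (s2 leaves); pivot element 2.
Pivot on row 2; the z-row RHS becomes 0 − (-7)·(15/2) = 105/2.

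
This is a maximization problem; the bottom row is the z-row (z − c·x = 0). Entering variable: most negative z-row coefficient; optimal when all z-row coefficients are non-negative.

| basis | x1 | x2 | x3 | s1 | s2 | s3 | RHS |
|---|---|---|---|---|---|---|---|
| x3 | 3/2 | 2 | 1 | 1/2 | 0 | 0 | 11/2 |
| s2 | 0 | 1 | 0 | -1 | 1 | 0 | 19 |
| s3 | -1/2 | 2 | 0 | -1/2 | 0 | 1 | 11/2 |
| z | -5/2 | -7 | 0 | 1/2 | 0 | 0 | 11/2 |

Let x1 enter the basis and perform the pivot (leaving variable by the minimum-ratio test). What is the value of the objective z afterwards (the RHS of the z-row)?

44/3

Ratio test on column x1 — row 1: (11/2)/(3/2) = 11/3; row 2: entry 0 ≤ 0; row 3: entry -1/2 ≤ 0. Minimum is 11/3 at row 1 (x3 leaves); pivot element 3/2.
Pivot on row 1; the z-row RHS becomes 11/2 − (-5/2)·(11/3) = 44/3.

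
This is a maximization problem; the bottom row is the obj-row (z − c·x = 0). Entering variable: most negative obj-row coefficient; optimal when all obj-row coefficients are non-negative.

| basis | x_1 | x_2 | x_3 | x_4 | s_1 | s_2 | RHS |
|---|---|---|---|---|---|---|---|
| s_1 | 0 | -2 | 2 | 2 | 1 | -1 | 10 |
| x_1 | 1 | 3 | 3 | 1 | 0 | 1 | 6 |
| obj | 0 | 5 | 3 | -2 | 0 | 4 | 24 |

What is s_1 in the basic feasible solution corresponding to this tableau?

10

s_1 is basic (row 1); its value is the RHS of that row, 10.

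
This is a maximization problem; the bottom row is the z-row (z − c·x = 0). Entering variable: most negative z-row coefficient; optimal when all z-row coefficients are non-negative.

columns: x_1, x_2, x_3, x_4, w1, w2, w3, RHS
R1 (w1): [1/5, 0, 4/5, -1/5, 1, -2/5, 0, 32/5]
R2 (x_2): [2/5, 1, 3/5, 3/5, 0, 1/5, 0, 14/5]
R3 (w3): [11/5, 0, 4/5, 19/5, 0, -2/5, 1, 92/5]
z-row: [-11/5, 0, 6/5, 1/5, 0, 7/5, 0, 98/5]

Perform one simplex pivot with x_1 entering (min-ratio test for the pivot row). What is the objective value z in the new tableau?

35

Ratio test on column x_1 — row 1: (32/5)/(1/5) = 32; row 2: (14/5)/(2/5) = 7; row 3: (92/5)/(11/5) = 92/11. Minimum is 7 at row 2 (x_2 leaves); pivot element 2/5.
Pivot on row 2; the z-row RHS becomes 98/5 − (-11/5)·7 = 35.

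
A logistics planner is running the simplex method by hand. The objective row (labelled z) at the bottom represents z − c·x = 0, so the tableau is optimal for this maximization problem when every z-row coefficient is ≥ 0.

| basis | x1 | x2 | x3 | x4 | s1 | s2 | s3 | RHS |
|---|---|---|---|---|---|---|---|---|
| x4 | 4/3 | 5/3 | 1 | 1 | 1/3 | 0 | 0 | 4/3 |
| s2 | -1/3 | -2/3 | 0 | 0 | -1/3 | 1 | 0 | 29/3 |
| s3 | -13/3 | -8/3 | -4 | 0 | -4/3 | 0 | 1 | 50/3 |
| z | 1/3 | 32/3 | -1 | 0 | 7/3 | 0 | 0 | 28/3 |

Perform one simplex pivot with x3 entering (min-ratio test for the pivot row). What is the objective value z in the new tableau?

Ratio test on column x3 — row 1: (4/3)/1 = 4/3; row 2: entry 0 ≤ 0; row 3: entry -4 ≤ 0. Minimum is 4/3 at row 1 (x4 leaves); pivot element 1.
Pivot on row 1; the z-row RHS becomes 28/3 − (-1)·(4/3) = 32/3.

32/3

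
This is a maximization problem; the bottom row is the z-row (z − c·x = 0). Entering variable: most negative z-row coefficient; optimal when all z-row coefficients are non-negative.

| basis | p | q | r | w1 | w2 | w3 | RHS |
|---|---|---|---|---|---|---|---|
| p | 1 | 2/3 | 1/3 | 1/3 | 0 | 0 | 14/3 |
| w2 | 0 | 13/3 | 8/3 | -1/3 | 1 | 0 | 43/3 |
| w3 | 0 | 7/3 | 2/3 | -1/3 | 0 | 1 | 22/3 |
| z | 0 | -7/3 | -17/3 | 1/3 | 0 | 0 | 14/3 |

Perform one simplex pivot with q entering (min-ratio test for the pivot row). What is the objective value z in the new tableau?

12

Ratio test on column q — row 1: (14/3)/(2/3) = 7; row 2: (43/3)/(13/3) = 43/13; row 3: (22/3)/(7/3) = 22/7. Minimum is 22/7 at row 3 (w3 leaves); pivot element 7/3.
Pivot on row 3; the z-row RHS becomes 14/3 − (-7/3)·(22/7) = 12.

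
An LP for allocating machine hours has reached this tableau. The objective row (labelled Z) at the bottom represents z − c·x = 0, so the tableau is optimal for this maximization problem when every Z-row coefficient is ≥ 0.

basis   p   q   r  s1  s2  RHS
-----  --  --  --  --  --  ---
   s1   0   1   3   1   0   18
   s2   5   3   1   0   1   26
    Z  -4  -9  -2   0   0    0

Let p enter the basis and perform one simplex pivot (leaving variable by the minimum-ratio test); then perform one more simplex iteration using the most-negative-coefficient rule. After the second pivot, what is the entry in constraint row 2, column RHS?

Ratio test on column p — row 1: entry 0 ≤ 0; row 2: 26/5 = 26/5. Minimum is 26/5 at row 2 (s2 leaves); pivot element 5.
Divide row 2 by 5; eliminate column p from the other rows.
Second iteration: most negative Z-row entry is -33/5 in column q, so q enters.
Ratio test on column q — row 1: 18/1 = 18; row 2: (26/5)/(3/5) = 26/3. Minimum is 26/3 at row 2 (p leaves); pivot element 3/5.
Divide row 2 by 3/5; eliminate column q from the other rows.
After both pivots, the entry at constraint row 2, column RHS is 26/3.

26/3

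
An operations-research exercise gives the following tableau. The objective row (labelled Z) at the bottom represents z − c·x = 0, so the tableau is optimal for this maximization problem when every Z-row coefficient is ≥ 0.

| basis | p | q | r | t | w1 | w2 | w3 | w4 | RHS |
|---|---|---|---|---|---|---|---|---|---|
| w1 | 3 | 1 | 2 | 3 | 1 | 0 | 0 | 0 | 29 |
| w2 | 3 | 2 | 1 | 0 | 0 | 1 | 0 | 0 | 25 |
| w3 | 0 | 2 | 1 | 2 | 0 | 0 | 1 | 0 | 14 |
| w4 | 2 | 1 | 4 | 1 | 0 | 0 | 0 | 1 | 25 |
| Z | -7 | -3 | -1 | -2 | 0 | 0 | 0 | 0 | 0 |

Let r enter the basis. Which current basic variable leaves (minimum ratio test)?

Column r entries and ratios — w1: 29/2 = 29/2; w2: 25/1 = 25; w3: 14/1 = 14; w4: 25/4 = 25/4.
Smallest ratio is 25/4 in the row of w4, so w4 leaves.

w4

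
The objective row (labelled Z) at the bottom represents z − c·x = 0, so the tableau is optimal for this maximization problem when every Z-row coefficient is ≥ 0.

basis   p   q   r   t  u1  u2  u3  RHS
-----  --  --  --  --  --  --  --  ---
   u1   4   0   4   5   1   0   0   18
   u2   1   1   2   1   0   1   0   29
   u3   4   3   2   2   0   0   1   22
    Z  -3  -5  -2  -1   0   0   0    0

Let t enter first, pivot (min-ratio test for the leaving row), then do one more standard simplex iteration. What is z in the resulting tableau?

424/15

Ratio test on column t — row 1: 18/5 = 18/5; row 2: 29/1 = 29; row 3: 22/2 = 11. Minimum is 18/5 at row 1 (u1 leaves); pivot element 5.
Pivot on row 1; the Z-row RHS becomes 0 − (-1)·(18/5) = 18/5.
Next entering variable (most negative Z-row entry -5): q.
Ratio test on column q — row 1: entry 0 ≤ 0; row 2: (127/5)/1 = 127/5; row 3: (74/5)/3 = 74/15. Minimum is 74/15 at row 3 (u3 leaves); pivot element 3.
After the second pivot the Z-row RHS is 18/5 − (-5)·(74/15) = 424/15.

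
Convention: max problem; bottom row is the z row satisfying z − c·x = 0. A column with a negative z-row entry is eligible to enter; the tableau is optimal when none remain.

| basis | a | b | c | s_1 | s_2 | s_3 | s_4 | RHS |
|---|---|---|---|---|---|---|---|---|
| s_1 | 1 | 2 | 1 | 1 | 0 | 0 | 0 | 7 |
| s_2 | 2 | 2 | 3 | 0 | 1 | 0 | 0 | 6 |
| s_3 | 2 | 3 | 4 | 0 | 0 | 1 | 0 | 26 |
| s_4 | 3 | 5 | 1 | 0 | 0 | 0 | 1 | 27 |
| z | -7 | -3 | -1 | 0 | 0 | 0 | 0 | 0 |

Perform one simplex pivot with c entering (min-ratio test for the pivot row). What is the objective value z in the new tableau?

Ratio test on column c — row 1: 7/1 = 7; row 2: 6/3 = 2; row 3: 26/4 = 13/2; row 4: 27/1 = 27. Minimum is 2 at row 2 (s_2 leaves); pivot element 3.
Pivot on row 2; the z-row RHS becomes 0 − (-1)·2 = 2.

2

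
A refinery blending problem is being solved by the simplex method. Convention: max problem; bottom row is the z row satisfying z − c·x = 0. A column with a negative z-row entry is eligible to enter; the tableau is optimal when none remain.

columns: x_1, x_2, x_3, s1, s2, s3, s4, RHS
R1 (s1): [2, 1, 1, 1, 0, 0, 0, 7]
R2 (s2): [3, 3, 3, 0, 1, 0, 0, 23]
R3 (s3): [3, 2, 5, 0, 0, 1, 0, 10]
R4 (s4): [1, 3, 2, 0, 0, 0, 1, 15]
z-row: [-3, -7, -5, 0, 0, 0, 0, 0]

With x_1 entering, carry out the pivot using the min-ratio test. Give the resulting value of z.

10

Ratio test on column x_1 — row 1: 7/2 = 7/2; row 2: 23/3 = 23/3; row 3: 10/3 = 10/3; row 4: 15/1 = 15. Minimum is 10/3 at row 3 (s3 leaves); pivot element 3.
Pivot on row 3; the z-row RHS becomes 0 − (-3)·(10/3) = 10.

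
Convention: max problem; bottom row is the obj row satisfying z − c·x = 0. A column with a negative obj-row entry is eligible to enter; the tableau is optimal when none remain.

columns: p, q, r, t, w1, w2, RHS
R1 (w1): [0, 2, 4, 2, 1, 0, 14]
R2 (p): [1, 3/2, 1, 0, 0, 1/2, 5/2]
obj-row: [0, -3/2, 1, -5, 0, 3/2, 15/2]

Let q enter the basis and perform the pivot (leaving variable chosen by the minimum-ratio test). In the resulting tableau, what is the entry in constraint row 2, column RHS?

Ratio test on column q — row 1: 14/2 = 7; row 2: (5/2)/(3/2) = 5/3. Minimum is 5/3 at row 2 (p leaves); pivot element 3/2.
Divide row 2 by 3/2; eliminate column q from the other rows.
In the new row 2, the RHS entry is the old entry divided by the pivot: (5/2)/(3/2) = 5/3.

5/3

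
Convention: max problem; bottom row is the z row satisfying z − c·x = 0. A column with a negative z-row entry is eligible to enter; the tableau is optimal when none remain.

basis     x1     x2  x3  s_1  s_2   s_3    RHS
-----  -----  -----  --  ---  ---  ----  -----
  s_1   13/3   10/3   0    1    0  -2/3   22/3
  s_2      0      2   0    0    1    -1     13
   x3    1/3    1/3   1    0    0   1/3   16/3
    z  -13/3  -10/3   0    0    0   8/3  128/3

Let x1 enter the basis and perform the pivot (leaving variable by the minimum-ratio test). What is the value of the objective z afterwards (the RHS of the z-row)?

50

Ratio test on column x1 — row 1: (22/3)/(13/3) = 22/13; row 2: entry 0 ≤ 0; row 3: (16/3)/(1/3) = 16. Minimum is 22/13 at row 1 (s_1 leaves); pivot element 13/3.
Pivot on row 1; the z-row RHS becomes 128/3 − (-13/3)·(22/13) = 50.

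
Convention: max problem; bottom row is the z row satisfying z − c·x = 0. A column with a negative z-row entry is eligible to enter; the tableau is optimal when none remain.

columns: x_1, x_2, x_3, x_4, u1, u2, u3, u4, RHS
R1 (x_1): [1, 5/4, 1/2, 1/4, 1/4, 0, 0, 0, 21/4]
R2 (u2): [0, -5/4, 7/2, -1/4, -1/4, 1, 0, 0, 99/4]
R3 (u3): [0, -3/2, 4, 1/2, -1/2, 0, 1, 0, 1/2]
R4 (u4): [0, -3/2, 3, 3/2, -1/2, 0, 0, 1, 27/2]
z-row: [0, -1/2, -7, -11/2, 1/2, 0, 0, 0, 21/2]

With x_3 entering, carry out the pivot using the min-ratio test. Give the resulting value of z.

91/8

Ratio test on column x_3 — row 1: (21/4)/(1/2) = 21/2; row 2: (99/4)/(7/2) = 99/14; row 3: (1/2)/4 = 1/8; row 4: (27/2)/3 = 9/2. Minimum is 1/8 at row 3 (u3 leaves); pivot element 4.
Pivot on row 3; the z-row RHS becomes 21/2 − (-7)·(1/8) = 91/8.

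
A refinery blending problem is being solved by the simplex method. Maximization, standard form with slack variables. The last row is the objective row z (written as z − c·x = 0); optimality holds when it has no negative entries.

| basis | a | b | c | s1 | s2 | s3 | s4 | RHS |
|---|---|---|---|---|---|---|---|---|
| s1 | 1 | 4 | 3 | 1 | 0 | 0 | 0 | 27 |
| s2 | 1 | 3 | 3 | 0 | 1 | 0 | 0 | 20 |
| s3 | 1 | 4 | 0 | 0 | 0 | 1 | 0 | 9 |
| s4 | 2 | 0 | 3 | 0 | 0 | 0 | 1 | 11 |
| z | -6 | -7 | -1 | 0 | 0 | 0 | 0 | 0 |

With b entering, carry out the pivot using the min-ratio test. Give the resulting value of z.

63/4

Ratio test on column b — row 1: 27/4 = 27/4; row 2: 20/3 = 20/3; row 3: 9/4 = 9/4; row 4: entry 0 ≤ 0. Minimum is 9/4 at row 3 (s3 leaves); pivot element 4.
Pivot on row 3; the z-row RHS becomes 0 − (-7)·(9/4) = 63/4.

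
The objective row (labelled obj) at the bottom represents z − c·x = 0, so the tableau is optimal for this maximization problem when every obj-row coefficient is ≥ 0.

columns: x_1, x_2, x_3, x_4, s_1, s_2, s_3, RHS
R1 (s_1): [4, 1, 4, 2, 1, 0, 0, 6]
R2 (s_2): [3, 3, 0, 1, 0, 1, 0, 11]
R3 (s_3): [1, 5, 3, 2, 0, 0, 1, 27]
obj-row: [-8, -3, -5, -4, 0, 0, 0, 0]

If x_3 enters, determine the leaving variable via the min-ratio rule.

s_1

Column x_3 entries and ratios — s_1: 6/4 = 3/2; s_2: 0 ≤ 0, skip; s_3: 27/3 = 9.
Smallest ratio is 3/2 in the row of s_1, so s_1 leaves.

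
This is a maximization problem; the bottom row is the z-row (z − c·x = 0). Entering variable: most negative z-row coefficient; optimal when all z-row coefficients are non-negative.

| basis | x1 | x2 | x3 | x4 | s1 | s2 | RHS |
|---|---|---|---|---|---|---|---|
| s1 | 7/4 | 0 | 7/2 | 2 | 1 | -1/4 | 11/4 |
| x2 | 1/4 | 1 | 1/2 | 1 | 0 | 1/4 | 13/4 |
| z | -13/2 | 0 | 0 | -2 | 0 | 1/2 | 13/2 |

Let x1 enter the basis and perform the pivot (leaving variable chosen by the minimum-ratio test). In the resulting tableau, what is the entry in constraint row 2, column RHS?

20/7

Ratio test on column x1 — row 1: (11/4)/(7/4) = 11/7; row 2: (13/4)/(1/4) = 13. Minimum is 11/7 at row 1 (s1 leaves); pivot element 7/4.
Divide row 1 by 7/4; eliminate column x1 from the other rows.
Row 2 update in column RHS: 13/4 − (1/4)·(11/7) = 20/7.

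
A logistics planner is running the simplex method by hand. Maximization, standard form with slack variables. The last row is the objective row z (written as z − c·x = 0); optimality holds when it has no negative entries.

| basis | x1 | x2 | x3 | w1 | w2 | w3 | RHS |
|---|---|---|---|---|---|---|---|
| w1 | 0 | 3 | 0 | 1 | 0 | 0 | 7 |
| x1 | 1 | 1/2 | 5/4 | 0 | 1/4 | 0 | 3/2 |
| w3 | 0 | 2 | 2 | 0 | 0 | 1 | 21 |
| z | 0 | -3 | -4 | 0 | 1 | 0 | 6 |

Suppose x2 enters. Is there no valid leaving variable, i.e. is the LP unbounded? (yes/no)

no

Column x2 has positive entries in row(s) 1, 2, 3, so the ratio test bounds it — not unbounded.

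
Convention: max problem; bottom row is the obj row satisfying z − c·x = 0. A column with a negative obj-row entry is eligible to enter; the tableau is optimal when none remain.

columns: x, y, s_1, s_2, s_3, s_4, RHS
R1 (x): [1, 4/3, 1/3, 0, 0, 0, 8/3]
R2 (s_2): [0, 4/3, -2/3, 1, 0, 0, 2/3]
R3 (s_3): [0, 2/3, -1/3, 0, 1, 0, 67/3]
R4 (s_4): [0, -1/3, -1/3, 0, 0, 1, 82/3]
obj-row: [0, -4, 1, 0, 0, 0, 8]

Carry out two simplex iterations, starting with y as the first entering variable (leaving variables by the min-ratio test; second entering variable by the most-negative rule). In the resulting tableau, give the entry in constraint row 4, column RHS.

Ratio test on column y — row 1: (8/3)/(4/3) = 2; row 2: (2/3)/(4/3) = 1/2; row 3: (67/3)/(2/3) = 67/2; row 4: entry -1/3 ≤ 0. Minimum is 1/2 at row 2 (s_2 leaves); pivot element 4/3.
Divide row 2 by 4/3; eliminate column y from the other rows.
Second iteration: most negative obj-row entry is -1 in column s_1, so s_1 enters.
Ratio test on column s_1 — row 1: 2/1 = 2; row 2: entry -1/2 ≤ 0; row 3: entry 0 ≤ 0; row 4: entry -1/2 ≤ 0. Minimum is 2 at row 1 (x leaves); pivot element 1.
Divide row 1 by 1; eliminate column s_1 from the other rows.
After both pivots, the entry at constraint row 4, column RHS is 57/2.

57/2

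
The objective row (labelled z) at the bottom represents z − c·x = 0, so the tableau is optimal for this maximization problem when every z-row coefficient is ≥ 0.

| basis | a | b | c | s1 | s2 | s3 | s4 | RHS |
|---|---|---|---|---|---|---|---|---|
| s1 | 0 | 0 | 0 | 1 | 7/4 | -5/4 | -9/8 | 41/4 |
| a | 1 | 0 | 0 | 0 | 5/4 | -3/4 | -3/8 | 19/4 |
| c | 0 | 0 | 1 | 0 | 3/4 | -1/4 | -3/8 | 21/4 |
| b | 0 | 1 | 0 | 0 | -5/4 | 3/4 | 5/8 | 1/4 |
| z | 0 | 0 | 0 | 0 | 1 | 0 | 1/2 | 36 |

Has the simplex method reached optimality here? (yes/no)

yes

Every z-row coefficient is ≥ 0, so the tableau is optimal.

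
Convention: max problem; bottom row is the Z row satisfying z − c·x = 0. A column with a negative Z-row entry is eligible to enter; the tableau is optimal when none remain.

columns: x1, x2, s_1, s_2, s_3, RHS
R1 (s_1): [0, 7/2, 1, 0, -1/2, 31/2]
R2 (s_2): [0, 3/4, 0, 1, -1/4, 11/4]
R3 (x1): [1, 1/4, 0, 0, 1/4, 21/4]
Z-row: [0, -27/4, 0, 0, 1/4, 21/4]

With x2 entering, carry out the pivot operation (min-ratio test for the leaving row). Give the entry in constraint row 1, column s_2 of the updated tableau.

Ratio test on column x2 — row 1: (31/2)/(7/2) = 31/7; row 2: (11/4)/(3/4) = 11/3; row 3: (21/4)/(1/4) = 21. Minimum is 11/3 at row 2 (s_2 leaves); pivot element 3/4.
Divide row 2 by 3/4; eliminate column x2 from the other rows.
Row 1 update in column s_2: 0 − (7/2)·(4/3) = -14/3.

-14/3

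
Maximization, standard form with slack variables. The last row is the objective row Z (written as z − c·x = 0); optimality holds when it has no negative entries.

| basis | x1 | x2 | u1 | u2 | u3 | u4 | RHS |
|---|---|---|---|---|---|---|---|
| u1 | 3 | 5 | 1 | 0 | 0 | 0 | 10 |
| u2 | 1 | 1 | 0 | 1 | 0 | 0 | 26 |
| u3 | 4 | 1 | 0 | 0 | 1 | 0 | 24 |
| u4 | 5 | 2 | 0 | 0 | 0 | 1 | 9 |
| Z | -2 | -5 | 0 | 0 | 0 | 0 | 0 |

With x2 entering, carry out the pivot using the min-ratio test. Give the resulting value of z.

10

Ratio test on column x2 — row 1: 10/5 = 2; row 2: 26/1 = 26; row 3: 24/1 = 24; row 4: 9/2 = 9/2. Minimum is 2 at row 1 (u1 leaves); pivot element 5.
Pivot on row 1; the Z-row RHS becomes 0 − (-5)·2 = 10.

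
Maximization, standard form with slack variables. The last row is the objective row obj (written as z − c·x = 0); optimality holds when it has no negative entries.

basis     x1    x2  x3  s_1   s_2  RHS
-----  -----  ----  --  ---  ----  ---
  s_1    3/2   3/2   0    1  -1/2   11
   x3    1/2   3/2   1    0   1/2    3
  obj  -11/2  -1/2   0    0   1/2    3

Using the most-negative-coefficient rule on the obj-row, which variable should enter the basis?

x1

Negative obj-row entries: x1: -11/2, x2: -1/2.
The most negative is -11/2 in column x1, so x1 enters.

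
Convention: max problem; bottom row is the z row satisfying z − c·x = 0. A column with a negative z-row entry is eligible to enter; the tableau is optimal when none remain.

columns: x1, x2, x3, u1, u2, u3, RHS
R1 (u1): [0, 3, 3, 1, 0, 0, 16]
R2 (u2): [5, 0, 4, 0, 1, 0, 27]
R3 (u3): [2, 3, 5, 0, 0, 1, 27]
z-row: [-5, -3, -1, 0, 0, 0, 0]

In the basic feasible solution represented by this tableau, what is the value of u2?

27

u2 is basic (row 2); its value is the RHS of that row, 27.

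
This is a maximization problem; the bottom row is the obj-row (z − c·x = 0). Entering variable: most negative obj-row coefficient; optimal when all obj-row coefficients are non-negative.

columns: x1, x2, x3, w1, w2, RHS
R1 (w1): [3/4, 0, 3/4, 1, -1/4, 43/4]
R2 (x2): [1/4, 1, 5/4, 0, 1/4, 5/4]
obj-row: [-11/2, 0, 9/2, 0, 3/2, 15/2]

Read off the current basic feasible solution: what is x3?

0

x3 is not in the basis, so in the current basic feasible solution x3 = 0.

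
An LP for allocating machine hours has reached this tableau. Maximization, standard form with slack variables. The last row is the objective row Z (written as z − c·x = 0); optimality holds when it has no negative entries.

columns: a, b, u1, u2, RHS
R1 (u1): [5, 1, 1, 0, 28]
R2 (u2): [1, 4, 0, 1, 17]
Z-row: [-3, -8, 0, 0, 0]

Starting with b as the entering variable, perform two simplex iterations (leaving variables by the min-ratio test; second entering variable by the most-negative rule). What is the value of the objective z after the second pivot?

Ratio test on column b — row 1: 28/1 = 28; row 2: 17/4 = 17/4. Minimum is 17/4 at row 2 (u2 leaves); pivot element 4.
Pivot on row 2; the Z-row RHS becomes 0 − (-8)·(17/4) = 34.
Next entering variable (most negative Z-row entry -1): a.
Ratio test on column a — row 1: (95/4)/(19/4) = 5; row 2: (17/4)/(1/4) = 17. Minimum is 5 at row 1 (u1 leaves); pivot element 19/4.
After the second pivot the Z-row RHS is 34 − (-1)·5 = 39.

39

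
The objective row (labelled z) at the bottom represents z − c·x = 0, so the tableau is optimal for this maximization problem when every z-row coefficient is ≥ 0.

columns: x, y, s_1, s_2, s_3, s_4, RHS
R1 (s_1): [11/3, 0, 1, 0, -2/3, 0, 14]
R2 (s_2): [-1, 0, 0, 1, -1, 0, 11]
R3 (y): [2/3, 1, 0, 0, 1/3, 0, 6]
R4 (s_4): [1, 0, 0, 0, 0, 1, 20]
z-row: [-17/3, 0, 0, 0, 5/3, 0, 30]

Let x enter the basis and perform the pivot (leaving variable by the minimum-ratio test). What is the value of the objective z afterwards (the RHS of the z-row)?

Ratio test on column x — row 1: 14/(11/3) = 42/11; row 2: entry -1 ≤ 0; row 3: 6/(2/3) = 9; row 4: 20/1 = 20. Minimum is 42/11 at row 1 (s_1 leaves); pivot element 11/3.
Pivot on row 1; the z-row RHS becomes 30 − (-17/3)·(42/11) = 568/11.

568/11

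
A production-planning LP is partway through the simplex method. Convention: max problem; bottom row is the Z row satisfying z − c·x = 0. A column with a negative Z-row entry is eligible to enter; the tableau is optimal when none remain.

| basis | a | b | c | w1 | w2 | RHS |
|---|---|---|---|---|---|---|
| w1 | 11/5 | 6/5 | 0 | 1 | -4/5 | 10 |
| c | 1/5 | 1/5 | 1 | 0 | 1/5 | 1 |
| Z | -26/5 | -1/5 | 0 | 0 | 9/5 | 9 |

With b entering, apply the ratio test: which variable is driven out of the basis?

c

Column b entries and ratios — w1: 10/(6/5) = 25/3; c: 1/(1/5) = 5.
Smallest ratio is 5 in the row of c, so c leaves.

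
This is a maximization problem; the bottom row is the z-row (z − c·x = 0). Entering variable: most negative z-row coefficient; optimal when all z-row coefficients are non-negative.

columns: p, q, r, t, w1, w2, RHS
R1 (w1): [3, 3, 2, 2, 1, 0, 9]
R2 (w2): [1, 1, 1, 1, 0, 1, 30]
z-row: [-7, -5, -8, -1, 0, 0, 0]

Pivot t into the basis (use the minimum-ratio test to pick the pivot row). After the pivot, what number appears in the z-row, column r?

-7

Ratio test on column t — row 1: 9/2 = 9/2; row 2: 30/1 = 30. Minimum is 9/2 at row 1 (w1 leaves); pivot element 2.
Divide row 1 by 2; eliminate column t from the other rows.
z-row update in column r: -8 − (-1)·1 = -7.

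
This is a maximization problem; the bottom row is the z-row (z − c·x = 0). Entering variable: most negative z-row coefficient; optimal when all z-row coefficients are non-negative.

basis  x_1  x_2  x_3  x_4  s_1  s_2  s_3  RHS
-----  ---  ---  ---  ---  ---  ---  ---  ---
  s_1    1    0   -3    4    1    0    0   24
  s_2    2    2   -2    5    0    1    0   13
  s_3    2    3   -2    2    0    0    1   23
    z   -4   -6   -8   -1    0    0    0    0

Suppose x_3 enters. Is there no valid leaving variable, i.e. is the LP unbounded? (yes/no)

Every constraint-row entry in column x_3 is ≤ 0, so increasing x_3 is unbounded.

yes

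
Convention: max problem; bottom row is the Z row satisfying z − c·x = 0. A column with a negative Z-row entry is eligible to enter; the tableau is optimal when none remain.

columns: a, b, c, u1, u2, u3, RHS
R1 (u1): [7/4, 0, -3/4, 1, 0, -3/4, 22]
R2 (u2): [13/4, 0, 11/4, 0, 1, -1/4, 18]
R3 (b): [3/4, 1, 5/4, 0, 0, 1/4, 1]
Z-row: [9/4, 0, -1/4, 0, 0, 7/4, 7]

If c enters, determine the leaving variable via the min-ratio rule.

Column c entries and ratios — u1: -3/4 ≤ 0, skip; u2: 18/(11/4) = 72/11; b: 1/(5/4) = 4/5.
Smallest ratio is 4/5 in the row of b, so b leaves.

b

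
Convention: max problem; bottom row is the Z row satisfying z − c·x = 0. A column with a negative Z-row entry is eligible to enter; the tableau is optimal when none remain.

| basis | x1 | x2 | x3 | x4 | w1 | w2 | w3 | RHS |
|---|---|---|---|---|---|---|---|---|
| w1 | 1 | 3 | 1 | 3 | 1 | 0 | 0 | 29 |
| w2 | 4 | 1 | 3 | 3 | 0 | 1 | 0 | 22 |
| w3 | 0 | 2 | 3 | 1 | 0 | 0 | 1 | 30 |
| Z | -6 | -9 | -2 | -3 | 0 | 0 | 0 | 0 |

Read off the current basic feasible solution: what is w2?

22

w2 is basic (row 2); its value is the RHS of that row, 22.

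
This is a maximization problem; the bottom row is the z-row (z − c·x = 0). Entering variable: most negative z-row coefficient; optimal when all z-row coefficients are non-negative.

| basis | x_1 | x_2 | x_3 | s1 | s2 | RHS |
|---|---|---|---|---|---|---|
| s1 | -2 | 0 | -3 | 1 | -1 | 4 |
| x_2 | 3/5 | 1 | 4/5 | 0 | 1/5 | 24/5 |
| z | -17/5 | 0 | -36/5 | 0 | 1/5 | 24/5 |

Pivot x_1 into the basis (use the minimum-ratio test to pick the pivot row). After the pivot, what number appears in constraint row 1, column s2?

Ratio test on column x_1 — row 1: entry -2 ≤ 0; row 2: (24/5)/(3/5) = 8. Minimum is 8 at row 2 (x_2 leaves); pivot element 3/5.
Divide row 2 by 3/5; eliminate column x_1 from the other rows.
Row 1 update in column s2: -1 − (-2)·(1/3) = -1/3.

-1/3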